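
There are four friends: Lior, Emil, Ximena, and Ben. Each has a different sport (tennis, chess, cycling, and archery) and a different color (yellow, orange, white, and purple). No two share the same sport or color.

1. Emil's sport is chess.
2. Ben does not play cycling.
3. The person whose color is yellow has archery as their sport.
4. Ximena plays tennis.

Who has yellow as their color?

Ben

With clues 1–3, Emil is impossible for the one with color yellow.
With clues 1–4, Lior and Ximena are impossible for the one with color yellow.
That leaves Ben.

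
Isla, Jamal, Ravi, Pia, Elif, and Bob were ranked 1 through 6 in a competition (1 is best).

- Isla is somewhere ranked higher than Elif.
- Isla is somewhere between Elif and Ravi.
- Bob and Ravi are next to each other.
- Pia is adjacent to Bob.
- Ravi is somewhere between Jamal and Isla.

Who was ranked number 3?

Bob

With clues 1–3, Elif is ruled out for rank 3.
With clues 1–4, Isla and Jamal are ruled out for rank 3.
With clues 1–5, Pia and Ravi are ruled out for rank 3.
So rank 3 is Bob.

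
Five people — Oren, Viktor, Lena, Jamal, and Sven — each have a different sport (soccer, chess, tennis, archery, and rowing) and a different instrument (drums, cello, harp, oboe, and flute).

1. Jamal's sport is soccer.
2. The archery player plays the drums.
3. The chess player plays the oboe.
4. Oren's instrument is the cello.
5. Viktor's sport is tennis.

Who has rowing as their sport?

Clue 1 rules out Jamal for the one with sport rowing.
With clues 1–5, Lena, Sven, and Viktor are impossible for the one with sport rowing.
That leaves Oren.

Oren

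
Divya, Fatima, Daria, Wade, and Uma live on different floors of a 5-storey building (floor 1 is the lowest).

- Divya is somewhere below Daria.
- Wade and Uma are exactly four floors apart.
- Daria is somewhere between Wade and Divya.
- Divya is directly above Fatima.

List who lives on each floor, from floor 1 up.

Uma, Fatima, Divya, Daria, Wade

From clue 1: Divya is in {1,2,3,4}.
From clues 1–2: Divya is in {2,3}.
From clues 1–3: Uma → floor 1, Wade → floor 5.
From clues 1–4: Fatima → floor 2, Divya → floor 3, Daria → floor 4.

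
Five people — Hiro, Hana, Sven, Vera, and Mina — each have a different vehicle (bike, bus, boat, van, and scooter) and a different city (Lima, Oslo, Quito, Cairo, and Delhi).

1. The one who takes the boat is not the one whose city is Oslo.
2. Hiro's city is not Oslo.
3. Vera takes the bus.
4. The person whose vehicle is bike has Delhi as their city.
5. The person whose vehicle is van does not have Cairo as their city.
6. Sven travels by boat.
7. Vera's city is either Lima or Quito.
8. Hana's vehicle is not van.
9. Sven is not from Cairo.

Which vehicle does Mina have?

van

With clues 1–3, bus is impossible for Mina's vehicle.
With clues 1–6, boat is impossible for Mina's vehicle.
With clues 1–9, bike and scooter are impossible for Mina's vehicle.
That leaves van.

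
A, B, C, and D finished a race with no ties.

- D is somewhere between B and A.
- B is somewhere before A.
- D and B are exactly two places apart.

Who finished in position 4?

With clue 1, D is ruled out for place 4.
With clues 1–2, B is ruled out for place 4.
With clues 1–3, C is ruled out for place 4.
So place 4 is A.

A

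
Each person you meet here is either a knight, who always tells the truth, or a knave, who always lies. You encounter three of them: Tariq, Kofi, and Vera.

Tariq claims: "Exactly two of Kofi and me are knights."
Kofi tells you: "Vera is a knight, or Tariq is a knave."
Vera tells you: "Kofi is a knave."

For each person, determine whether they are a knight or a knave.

Tariq: knave, Kofi: knight, Vera: knave

Consider Tariq. Suppose Tariq is a knight.
Then no assignment of the remaining roles makes every statement match its speaker's type — contradiction.
So Tariq is a knave.
With that fixed, Kofi's statement is true, so Kofi is a knight.
With that fixed, Vera's statement is false, so Vera is a knave.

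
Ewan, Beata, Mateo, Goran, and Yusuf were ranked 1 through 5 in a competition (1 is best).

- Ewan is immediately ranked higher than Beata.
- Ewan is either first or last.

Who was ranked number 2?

With clues 1–2, Ewan, Goran, Mateo, and Yusuf are ruled out for rank 2.
So rank 2 is Beata.

Beata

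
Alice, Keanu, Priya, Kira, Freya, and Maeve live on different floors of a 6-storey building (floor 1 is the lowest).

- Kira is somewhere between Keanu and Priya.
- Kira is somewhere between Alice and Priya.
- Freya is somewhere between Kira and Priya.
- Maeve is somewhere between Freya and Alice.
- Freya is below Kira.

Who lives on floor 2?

With clues 1–3, Kira is ruled out for floor 2.
With clues 1–4, Priya is ruled out for floor 2.
With clues 1–5, Alice, Keanu, and Maeve are ruled out for floor 2.
So floor 2 is Freya.

Freya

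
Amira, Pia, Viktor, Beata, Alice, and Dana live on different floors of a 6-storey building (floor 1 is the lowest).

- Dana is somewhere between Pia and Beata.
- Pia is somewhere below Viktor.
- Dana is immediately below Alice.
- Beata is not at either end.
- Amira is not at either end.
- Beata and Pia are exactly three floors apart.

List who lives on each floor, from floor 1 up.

From clue 1: Dana is in {2,3,4,5}.
From clues 1–3: Alice is in {3,4,5}.
From clues 1–4: Alice is in {3,4}.
From clues 1–5: Pia → floor 1, Viktor → floor 6.
From clues 1–6: Dana → floor 2, Alice → floor 3, Beata → floor 4, Amira → floor 5.

Pia, Dana, Alice, Beata, Amira, Viktor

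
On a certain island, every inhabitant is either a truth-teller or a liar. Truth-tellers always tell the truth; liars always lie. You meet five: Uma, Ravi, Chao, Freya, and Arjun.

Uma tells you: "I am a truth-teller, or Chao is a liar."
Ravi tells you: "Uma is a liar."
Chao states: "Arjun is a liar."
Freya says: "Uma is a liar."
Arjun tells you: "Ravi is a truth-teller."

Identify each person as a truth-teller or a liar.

Consider Uma. Suppose Uma is a liar.
Then no assignment of the remaining roles makes every statement match its speaker's type — contradiction.
So Uma is a truth-teller.
With that fixed, Ravi's statement is false, so Ravi is a liar.
With that fixed, Freya's statement is false, so Freya is a liar.
With that fixed, Arjun's statement is false, so Arjun is a liar.
With that fixed, Chao's statement is true, so Chao is a truth-teller.

Uma: truth-teller, Ravi: liar, Chao: truth-teller, Freya: liar, Arjun: liar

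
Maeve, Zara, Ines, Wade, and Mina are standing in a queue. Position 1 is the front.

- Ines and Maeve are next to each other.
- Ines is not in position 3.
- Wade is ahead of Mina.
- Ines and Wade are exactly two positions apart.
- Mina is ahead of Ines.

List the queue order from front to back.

From clues 1–2: Ines is in {1,2,4,5}.
From clues 1–4: Ines is in {1,2,4}.
From clues 1–5: Zara → position 1, Wade → position 2, Mina → position 3, Ines → position 4, Maeve → position 5.

Zara, Wade, Mina, Ines, Maeve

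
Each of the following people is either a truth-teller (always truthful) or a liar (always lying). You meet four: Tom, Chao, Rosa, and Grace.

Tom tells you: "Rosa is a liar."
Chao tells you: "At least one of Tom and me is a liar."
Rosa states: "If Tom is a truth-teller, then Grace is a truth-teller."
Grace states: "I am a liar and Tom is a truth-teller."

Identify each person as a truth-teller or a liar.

Consider Tom. Suppose Tom is a truth-teller.
Then whichever role Chao has, Chao's statement has the wrong truth value — contradiction.
So Tom is a liar.
With that fixed, Chao's statement is true, so Chao is a truth-teller.
With that fixed, Rosa's statement is true, so Rosa is a truth-teller.
With that fixed, Grace's statement is false, so Grace is a liar.

Tom: liar, Chao: truth-teller, Rosa: truth-teller, Grace: liar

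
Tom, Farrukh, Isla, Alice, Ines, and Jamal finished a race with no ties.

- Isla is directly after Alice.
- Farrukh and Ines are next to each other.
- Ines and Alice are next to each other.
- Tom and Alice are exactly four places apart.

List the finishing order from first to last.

From clue 1: Isla is in {2,3,4,5,6}.
From clues 1–3: Farrukh is in {1,2,3}.
From clues 1–4: Tom → place 1, Jamal → place 2, Farrukh → place 3, Ines → place 4, Alice → place 5, Isla → place 6.

Tom, Jamal, Farrukh, Ines, Alice, Isla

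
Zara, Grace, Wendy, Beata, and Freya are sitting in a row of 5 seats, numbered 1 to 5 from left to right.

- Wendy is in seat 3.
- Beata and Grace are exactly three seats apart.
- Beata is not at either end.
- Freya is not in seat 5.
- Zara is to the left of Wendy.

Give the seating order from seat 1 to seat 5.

Zara, Beata, Wendy, Freya, Grace

From clue 1: Wendy → seat 3.
From clues 1–2: Zara is in {1,2,4,5}.
From clues 1–3: Grace is in {1,5}.
From clues 1–5: Zara → seat 1, Beata → seat 2, Freya → seat 4, Grace → seat 5.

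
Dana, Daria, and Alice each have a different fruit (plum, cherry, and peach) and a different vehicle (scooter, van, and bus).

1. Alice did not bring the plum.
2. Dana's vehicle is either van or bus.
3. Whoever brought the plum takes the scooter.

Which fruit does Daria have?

plum

With clues 1–3, cherry and peach are impossible for Daria's fruit.
That leaves plum.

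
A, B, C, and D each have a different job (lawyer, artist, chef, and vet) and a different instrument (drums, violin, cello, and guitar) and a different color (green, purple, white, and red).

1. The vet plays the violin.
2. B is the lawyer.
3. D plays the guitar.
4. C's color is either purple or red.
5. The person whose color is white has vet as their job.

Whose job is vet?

A

With clues 1–2, B is impossible for the one with job vet.
With clues 1–3, D is impossible for the one with job vet.
With clues 1–5, C is impossible for the one with job vet.
That leaves A.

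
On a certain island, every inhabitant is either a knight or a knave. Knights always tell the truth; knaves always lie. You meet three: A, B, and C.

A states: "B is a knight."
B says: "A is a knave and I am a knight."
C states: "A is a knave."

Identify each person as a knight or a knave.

Consider A. Suppose A is a knight.
Then no assignment of the remaining roles makes every statement match its speaker's type — contradiction.
So A is a knave.
With that fixed, C's statement is true, so C is a knight.
Consider B. Suppose B is a knight.
Then A's statement comes out true, contradicting A being a knave.
So B is a knave.

A: knave, B: knave, C: knight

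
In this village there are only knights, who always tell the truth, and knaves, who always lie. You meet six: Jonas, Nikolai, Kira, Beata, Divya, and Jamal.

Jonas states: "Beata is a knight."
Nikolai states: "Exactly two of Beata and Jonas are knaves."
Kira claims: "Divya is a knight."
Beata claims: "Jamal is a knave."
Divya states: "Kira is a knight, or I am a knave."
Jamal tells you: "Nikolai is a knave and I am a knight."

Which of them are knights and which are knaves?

Jonas: knight, Nikolai: knave, Kira: knight, Beata: knight, Divya: knight, Jamal: knave

Consider Jonas. Suppose Jonas is a knave.
Then no assignment of the remaining roles makes every statement match its speaker's type — contradiction.
So Jonas is a knight.
With that fixed, Nikolai's statement is false, so Nikolai is a knave.
Consider Kira. Suppose Kira is a knave.
Then whichever role Divya has, Divya's statement has the wrong truth value — contradiction.
So Kira is a knight.
With that fixed, Divya's statement is true, so Divya is a knight.
Consider Beata. Suppose Beata is a knave.
Then Jonas's statement comes out false, contradicting Jonas being a knight.
So Beata is a knight.
Consider Jamal. Suppose Jamal is a knight.
Then Beata's statement comes out false, contradicting Beata being a knight.
So Jamal is a knave.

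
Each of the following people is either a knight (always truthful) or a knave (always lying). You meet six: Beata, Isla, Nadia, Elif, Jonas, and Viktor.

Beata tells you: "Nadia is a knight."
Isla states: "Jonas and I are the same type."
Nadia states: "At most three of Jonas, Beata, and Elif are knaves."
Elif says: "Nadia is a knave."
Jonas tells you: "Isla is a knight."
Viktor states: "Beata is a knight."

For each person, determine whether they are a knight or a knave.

Beata: knight, Isla: knight, Nadia: knight, Elif: knave, Jonas: knight, Viktor: knight

Regardless of anyone's role, Nadia's statement is true, so Nadia is a knight.
With that fixed, Elif's statement is false, so Elif is a knave.
With that fixed, Beata's statement is true, so Beata is a knight.
With that fixed, Viktor's statement is true, so Viktor is a knight.
Consider Isla. Suppose Isla is a knave.
Then no assignment of the remaining roles makes every statement match its speaker's type — contradiction.
So Isla is a knight.
With that fixed, Jonas's statement is true, so Jonas is a knight.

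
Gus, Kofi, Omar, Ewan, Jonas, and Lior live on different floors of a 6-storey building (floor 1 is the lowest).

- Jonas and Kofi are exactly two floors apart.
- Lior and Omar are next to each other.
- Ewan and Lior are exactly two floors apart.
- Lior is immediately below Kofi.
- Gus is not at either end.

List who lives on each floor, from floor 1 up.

From clues 1–3: Gus is in {1,2,5,6}.
From clues 1–4: Kofi is in {3,4}.
From clues 1–5: Ewan → floor 1, Omar → floor 2, Lior → floor 3, Kofi → floor 4, Gus → floor 5, Jonas → floor 6.

Ewan, Omar, Lior, Kofi, Gus, Jonas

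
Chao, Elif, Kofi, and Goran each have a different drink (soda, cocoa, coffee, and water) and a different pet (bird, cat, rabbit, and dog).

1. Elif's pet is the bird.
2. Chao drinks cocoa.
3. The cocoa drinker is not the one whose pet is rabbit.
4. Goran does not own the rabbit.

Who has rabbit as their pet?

Kofi

Clue 1 rules out Elif for the one with pet rabbit.
With clues 1–3, Chao is impossible for the one with pet rabbit.
With clues 1–4, Goran is impossible for the one with pet rabbit.
That leaves Kofi.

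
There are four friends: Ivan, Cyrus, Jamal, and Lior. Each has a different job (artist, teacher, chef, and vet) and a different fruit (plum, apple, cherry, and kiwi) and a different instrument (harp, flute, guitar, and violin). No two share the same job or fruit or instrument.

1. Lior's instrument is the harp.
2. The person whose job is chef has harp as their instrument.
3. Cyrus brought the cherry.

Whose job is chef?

With clues 1–2, Cyrus, Ivan, and Jamal are impossible for the one with job chef.
That leaves Lior.

Lior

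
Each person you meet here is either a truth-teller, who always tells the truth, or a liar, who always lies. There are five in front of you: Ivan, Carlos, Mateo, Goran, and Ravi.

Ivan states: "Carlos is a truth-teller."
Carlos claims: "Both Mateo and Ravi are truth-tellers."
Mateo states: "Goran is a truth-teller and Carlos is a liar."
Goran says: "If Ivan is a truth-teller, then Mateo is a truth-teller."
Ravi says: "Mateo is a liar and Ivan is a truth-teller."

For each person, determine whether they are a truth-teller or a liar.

Consider Ivan. Suppose Ivan is a truth-teller.
Then no assignment of the remaining roles makes every statement match its speaker's type — contradiction.
So Ivan is a liar.
With that fixed, Goran's statement is true, so Goran is a truth-teller.
With that fixed, Ravi's statement is false, so Ravi is a liar.
With that fixed, Carlos's statement is false, so Carlos is a liar.
With that fixed, Mateo's statement is true, so Mateo is a truth-teller.

Ivan: liar, Carlos: liar, Mateo: truth-teller, Goran: truth-teller, Ravi: liar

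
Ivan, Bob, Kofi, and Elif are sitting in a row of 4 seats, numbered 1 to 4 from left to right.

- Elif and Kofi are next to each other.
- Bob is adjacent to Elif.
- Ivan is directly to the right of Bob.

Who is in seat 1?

With clues 1–2, Elif is ruled out for seat 1.
With clues 1–3, Bob and Ivan are ruled out for seat 1.
So seat 1 is Kofi.

Kofi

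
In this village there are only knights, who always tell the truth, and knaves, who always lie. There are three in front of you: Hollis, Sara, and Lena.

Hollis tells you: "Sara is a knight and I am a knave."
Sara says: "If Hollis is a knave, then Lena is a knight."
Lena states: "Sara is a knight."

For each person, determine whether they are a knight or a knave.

Consider Hollis. Suppose Hollis is a knight.
Then Hollis's own statement would have to be true, but it can't be — contradiction.
So Hollis is a knave.
Consider Sara. Suppose Sara is a knight.
Then Hollis's statement comes out true, contradicting Hollis being a knave.
So Sara is a knave.
With that fixed, Lena's statement is false, so Lena is a knave.

Hollis: knave, Sara: knave, Lena: knave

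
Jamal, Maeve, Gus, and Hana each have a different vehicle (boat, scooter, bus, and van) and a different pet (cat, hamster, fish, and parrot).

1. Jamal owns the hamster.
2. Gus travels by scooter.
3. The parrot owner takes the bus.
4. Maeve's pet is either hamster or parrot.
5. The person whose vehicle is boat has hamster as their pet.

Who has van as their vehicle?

Hana

With clues 1–2, Gus is impossible for the one with vehicle van.
With clues 1–4, Maeve is impossible for the one with vehicle van.
With clues 1–5, Jamal is impossible for the one with vehicle van.
That leaves Hana.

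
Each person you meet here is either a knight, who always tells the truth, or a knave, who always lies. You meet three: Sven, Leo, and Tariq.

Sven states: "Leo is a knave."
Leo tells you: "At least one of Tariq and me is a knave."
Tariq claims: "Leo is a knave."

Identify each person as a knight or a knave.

Consider Sven. Suppose Sven is a knight.
Then no assignment of the remaining roles makes every statement match its speaker's type — contradiction.
So Sven is a knave.
Consider Leo. Suppose Leo is a knave.
Then Sven's statement comes out true, contradicting Sven being a knave.
So Leo is a knight.
With that fixed, Tariq's statement is false, so Tariq is a knave.

Sven: knave, Leo: knight, Tariq: knave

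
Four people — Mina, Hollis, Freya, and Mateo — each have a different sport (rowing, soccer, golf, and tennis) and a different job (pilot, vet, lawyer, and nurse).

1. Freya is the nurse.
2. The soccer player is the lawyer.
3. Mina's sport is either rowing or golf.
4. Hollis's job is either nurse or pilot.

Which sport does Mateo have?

With clues 1–4, golf, rowing, and tennis are impossible for Mateo's sport.
That leaves soccer.

soccer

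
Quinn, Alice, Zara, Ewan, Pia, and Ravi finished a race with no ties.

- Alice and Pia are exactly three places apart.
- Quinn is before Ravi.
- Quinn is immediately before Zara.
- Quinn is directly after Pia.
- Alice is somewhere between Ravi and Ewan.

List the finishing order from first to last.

Ewan, Pia, Quinn, Zara, Alice, Ravi

From clues 1–2: Quinn is in {1,2,3,4,5}.
From clues 1–3: Quinn is in {1,2,3}.
From clues 1–4: Quinn is in {2,3}.
From clues 1–5: Ewan → place 1, Pia → place 2, Quinn → place 3, Zara → place 4, Alice → place 5, Ravi → place 6.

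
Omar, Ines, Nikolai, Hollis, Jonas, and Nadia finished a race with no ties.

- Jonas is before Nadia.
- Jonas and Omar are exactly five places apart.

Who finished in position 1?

With clue 1, Nadia is ruled out for place 1.
With clues 1–2, Hollis, Ines, Nikolai, and Omar are ruled out for place 1.
So place 1 is Jonas.

Jonas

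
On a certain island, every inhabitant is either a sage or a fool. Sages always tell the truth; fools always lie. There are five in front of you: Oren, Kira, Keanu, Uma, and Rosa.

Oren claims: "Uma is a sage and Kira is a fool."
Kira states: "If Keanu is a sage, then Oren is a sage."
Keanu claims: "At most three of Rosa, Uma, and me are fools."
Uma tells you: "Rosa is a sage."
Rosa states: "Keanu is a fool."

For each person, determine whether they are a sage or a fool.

Oren: fool, Kira: fool, Keanu: sage, Uma: fool, Rosa: fool

Regardless of anyone's role, Keanu's statement is true, so Keanu is a sage.
With that fixed, Rosa's statement is false, so Rosa is a fool.
With that fixed, Uma's statement is false, so Uma is a fool.
With that fixed, Oren's statement is false, so Oren is a fool.
With that fixed, Kira's statement is false, so Kira is a fool.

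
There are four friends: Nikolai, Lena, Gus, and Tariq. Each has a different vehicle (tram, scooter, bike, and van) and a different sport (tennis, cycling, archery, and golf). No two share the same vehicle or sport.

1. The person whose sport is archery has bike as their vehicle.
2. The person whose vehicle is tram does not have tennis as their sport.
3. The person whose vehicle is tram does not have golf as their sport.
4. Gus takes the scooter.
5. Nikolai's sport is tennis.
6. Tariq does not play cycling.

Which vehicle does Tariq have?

bike

With clues 1–4, scooter is impossible for Tariq's vehicle.
With clues 1–5, van is impossible for Tariq's vehicle.
With clues 1–6, tram is impossible for Tariq's vehicle.
That leaves bike.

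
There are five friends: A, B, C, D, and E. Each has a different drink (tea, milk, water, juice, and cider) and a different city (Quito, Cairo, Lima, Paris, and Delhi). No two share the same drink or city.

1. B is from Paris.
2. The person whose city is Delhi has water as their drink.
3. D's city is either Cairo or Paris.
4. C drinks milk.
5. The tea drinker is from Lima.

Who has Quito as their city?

C

Clue 1 rules out B for the one with city Quito.
With clues 1–3, D is impossible for the one with city Quito.
With clues 1–5, A and E are impossible for the one with city Quito.
That leaves C.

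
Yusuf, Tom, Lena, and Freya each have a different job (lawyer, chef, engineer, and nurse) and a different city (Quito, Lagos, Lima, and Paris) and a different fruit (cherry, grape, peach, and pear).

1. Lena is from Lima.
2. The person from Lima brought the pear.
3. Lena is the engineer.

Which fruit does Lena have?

With clues 1–2, cherry, grape, and peach are impossible for Lena's fruit.
That leaves pear.

pear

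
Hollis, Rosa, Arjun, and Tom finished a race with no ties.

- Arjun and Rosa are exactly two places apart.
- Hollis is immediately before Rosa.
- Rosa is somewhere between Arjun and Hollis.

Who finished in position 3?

Tom

With clues 1–2, Arjun is ruled out for place 3.
With clues 1–3, Hollis and Rosa are ruled out for place 3.
So place 3 is Tom.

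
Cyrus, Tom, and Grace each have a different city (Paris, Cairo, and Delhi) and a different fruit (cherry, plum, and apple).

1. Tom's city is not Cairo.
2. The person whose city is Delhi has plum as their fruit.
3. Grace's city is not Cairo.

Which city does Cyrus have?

With clues 1–3, Delhi and Paris are impossible for Cyrus's city.
That leaves Cairo.

Cairo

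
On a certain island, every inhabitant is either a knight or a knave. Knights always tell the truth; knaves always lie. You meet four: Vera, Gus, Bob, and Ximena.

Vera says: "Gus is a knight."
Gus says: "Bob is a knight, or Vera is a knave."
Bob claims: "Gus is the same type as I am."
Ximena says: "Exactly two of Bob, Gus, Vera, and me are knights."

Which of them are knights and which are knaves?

Vera: knight, Gus: knight, Bob: knight, Ximena: knave

Consider Vera. Suppose Vera is a knave.
Then no assignment of the remaining roles makes every statement match its speaker's type — contradiction.
So Vera is a knight.
Consider Gus. Suppose Gus is a knave.
Then Vera's statement comes out false, contradicting Vera being a knight.
So Gus is a knight.
Consider Bob. Suppose Bob is a knave.
Then Gus's statement comes out false, contradicting Gus being a knight.
So Bob is a knight.
With that fixed, Ximena's statement is false, so Ximena is a knave.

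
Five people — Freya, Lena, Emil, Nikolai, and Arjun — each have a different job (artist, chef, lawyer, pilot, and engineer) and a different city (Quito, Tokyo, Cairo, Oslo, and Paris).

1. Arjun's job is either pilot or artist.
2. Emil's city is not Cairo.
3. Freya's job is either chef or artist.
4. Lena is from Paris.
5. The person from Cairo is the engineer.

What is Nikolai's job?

With clues 1–5, artist, chef, lawyer, and pilot are impossible for Nikolai's job.
That leaves engineer.

engineer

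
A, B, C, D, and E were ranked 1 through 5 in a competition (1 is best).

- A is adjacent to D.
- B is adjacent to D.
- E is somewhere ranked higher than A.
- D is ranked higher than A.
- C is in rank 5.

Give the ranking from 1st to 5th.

From clues 1–2: D is in {2,3,4}.
From clues 1–3: D is in {3,4}.
From clues 1–4: A is in {4,5}.
From clues 1–5: E → rank 1, B → rank 2, D → rank 3, A → rank 4, C → rank 5.

E, B, D, A, C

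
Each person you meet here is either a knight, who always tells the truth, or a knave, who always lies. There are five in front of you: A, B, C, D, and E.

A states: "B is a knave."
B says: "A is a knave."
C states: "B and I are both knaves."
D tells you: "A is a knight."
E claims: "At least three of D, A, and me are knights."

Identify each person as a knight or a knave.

Consider A. Suppose A is a knight.
Then no assignment of the remaining roles makes every statement match its speaker's type — contradiction.
So A is a knave.
With that fixed, B's statement is true, so B is a knight.
With that fixed, C's statement is false, so C is a knave.
With that fixed, D's statement is false, so D is a knave.
With that fixed, E's statement is false, so E is a knave.

A: knave, B: knight, C: knave, D: knave, E: knave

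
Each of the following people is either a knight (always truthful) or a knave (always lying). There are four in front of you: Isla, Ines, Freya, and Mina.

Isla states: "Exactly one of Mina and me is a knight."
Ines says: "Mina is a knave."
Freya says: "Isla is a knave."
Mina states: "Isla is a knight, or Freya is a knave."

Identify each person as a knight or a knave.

Consider Isla. Suppose Isla is a knight.
Then no assignment of the remaining roles makes every statement match its speaker's type — contradiction.
So Isla is a knave.
With that fixed, Freya's statement is true, so Freya is a knight.
With that fixed, Mina's statement is false, so Mina is a knave.
With that fixed, Ines's statement is true, so Ines is a knight.

Isla: knave, Ines: knight, Freya: knight, Mina: knave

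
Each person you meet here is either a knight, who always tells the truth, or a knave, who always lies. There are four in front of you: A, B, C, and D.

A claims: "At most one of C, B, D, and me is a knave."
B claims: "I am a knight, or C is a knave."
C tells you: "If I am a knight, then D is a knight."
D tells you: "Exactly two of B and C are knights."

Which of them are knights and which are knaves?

Consider A. Suppose A is a knave.
Then no assignment of the remaining roles makes every statement match its speaker's type — contradiction.
So A is a knight.
Consider B. Suppose B is a knave.
Then no assignment of the remaining roles makes every statement match its speaker's type — contradiction.
So B is a knight.
Consider C. Suppose C is a knave.
Then C's own statement would have to be false, but it can't be — contradiction.
So C is a knight.
With that fixed, D's statement is true, so D is a knight.

A: knight, B: knight, C: knight, D: knight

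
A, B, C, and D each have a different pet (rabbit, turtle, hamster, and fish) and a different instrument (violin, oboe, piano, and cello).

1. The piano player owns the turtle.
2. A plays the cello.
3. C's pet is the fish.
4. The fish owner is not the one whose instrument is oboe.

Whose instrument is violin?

With clues 1–2, A is impossible for the one with instrument violin.
With clues 1–4, B and D are impossible for the one with instrument violin.
That leaves C.

C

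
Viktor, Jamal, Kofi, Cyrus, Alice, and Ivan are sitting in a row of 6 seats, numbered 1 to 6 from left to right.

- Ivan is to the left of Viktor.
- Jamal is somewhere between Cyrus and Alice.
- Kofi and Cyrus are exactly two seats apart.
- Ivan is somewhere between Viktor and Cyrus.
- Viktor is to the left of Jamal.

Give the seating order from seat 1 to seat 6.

Cyrus, Ivan, Kofi, Viktor, Jamal, Alice

From clue 1: Viktor is in {2,3,4,5,6}.
From clues 1–2: Jamal is in {2,3,4,5}.
From clues 1–4: Viktor is in {4,5,6}.
From clues 1–5: Cyrus → seat 1, Ivan → seat 2, Kofi → seat 3, Viktor → seat 4, Jamal → seat 5, Alice → seat 6.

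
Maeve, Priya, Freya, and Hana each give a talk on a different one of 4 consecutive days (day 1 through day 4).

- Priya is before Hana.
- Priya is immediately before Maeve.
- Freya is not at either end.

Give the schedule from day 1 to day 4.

From clue 1: Priya is in {1,2,3}.
From clues 1–2: Maeve is in {2,3}.
From clues 1–3: Priya → day 1, Maeve → day 2, Freya → day 3, Hana → day 4.

Priya, Maeve, Freya, Hana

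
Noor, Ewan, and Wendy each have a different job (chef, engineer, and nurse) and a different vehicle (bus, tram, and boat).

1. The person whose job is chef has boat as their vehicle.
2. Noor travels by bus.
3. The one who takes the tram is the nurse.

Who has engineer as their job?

Noor

With clues 1–3, Ewan and Wendy are impossible for the one with job engineer.
That leaves Noor.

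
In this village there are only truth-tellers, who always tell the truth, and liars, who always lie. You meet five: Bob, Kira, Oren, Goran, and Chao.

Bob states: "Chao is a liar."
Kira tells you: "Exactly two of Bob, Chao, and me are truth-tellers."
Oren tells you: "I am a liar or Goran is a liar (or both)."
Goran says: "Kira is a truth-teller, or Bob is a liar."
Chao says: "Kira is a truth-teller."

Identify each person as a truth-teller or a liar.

Consider Bob. Suppose Bob is a liar.
Then no assignment of the remaining roles makes every statement match its speaker's type — contradiction.
So Bob is a truth-teller.
Consider Kira. Suppose Kira is a truth-teller.
Then no assignment of the remaining roles makes every statement match its speaker's type — contradiction.
So Kira is a liar.
With that fixed, Goran's statement is false, so Goran is a liar.
With that fixed, Chao's statement is false, so Chao is a liar.
With that fixed, Oren's statement is true, so Oren is a truth-teller.

Bob: truth-teller, Kira: liar, Oren: truth-teller, Goran: liar, Chao: liar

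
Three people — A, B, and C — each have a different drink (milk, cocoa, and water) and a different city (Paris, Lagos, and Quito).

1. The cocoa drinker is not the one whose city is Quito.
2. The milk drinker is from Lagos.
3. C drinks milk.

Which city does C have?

With clues 1–3, Paris and Quito are impossible for C's city.
That leaves Lagos.

Lagos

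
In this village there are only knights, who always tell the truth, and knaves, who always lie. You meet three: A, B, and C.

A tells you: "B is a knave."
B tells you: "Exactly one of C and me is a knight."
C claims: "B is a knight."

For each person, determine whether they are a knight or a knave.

A: knight, B: knave, C: knave

Consider A. Suppose A is a knave.
Then no assignment of the remaining roles makes every statement match its speaker's type — contradiction.
So A is a knight.
Consider B. Suppose B is a knight.
Then A's statement comes out false, contradicting A being a knight.
So B is a knave.
With that fixed, C's statement is false, so C is a knave.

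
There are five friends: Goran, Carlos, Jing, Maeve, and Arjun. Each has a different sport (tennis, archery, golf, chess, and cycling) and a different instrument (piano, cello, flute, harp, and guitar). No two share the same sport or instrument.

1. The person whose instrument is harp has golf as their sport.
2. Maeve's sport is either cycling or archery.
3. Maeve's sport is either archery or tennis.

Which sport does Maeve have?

With clues 1–2, chess, golf, and tennis are impossible for Maeve's sport.
With clues 1–3, cycling is impossible for Maeve's sport.
That leaves archery.

archery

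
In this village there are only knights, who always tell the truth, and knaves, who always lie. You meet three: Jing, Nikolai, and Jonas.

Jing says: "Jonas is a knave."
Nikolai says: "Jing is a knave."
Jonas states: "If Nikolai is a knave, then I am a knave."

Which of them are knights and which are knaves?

Consider Jing. Suppose Jing is a knight.
Then no assignment of the remaining roles makes every statement match its speaker's type — contradiction.
So Jing is a knave.
With that fixed, Nikolai's statement is true, so Nikolai is a knight.
With that fixed, Jonas's statement is true, so Jonas is a knight.

Jing: knave, Nikolai: knight, Jonas: knight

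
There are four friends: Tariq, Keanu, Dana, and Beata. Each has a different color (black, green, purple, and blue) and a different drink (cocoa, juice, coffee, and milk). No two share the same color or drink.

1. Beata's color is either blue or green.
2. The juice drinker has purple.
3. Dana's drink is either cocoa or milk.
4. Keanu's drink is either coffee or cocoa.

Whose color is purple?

Clue 1 rules out Beata for the one with color purple.
With clues 1–3, Dana is impossible for the one with color purple.
With clues 1–4, Keanu is impossible for the one with color purple.
That leaves Tariq.

Tariq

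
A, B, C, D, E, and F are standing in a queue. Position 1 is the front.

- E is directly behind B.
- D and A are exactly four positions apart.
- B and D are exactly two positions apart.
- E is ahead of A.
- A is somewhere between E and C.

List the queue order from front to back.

From clue 1: B is in {1,2,3,4,5}.
From clues 1–2: B is in {2,3,4}.
From clues 1–3: B is in {3,4}.
From clues 1–4: A is in {5,6}.
From clues 1–5: D → position 1, F → position 2, B → position 3, E → position 4, A → position 5, C → position 6.

D, F, B, E, A, C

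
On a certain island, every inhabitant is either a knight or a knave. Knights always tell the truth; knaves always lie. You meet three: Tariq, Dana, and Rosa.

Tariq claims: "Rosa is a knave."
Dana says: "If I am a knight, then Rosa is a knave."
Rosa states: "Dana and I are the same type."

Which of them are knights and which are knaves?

Tariq: knight, Dana: knight, Rosa: knave

Consider Tariq. Suppose Tariq is a knave.
Then no assignment of the remaining roles makes every statement match its speaker's type — contradiction.
So Tariq is a knight.
Consider Dana. Suppose Dana is a knave.
Then Dana's own statement would have to be false, but it can't be — contradiction.
So Dana is a knight.
Consider Rosa. Suppose Rosa is a knight.
Then Tariq's statement comes out false, contradicting Tariq being a knight.
So Rosa is a knave.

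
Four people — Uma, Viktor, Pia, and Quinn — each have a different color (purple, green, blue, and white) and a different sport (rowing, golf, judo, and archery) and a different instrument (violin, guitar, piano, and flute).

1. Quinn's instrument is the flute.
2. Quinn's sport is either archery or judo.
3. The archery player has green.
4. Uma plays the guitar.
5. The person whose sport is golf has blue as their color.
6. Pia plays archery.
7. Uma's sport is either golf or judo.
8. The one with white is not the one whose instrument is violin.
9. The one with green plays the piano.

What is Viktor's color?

purple

With clues 1–6, green is impossible for Viktor's color.
With clues 1–7, blue is impossible for Viktor's color.
With clues 1–9, white is impossible for Viktor's color.
That leaves purple.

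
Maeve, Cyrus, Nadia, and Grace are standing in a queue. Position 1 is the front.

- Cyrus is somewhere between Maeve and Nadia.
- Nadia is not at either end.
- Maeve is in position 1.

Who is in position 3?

With clues 1–2, Grace and Maeve are ruled out for position 3.
With clues 1–3, Cyrus is ruled out for position 3.
So position 3 is Nadia.

Nadia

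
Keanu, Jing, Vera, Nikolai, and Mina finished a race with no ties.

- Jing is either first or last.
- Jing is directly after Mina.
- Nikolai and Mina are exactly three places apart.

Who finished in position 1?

Nikolai

With clues 1–2, Jing and Mina are ruled out for place 1.
With clues 1–3, Keanu and Vera are ruled out for place 1.
So place 1 is Nikolai.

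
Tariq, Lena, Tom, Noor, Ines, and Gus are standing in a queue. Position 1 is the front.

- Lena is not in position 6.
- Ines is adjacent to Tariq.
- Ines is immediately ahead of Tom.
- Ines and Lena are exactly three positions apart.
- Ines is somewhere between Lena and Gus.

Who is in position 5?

Tom

With clues 1–3, Tariq is ruled out for position 5.
With clues 1–4, Gus and Noor are ruled out for position 5.
With clues 1–5, Ines and Lena are ruled out for position 5.
So position 5 is Tom.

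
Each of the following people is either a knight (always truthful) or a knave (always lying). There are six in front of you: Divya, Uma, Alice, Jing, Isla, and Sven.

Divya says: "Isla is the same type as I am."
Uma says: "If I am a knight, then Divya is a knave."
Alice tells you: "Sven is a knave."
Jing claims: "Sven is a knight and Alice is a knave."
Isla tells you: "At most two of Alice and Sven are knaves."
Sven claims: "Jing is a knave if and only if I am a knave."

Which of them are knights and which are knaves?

Regardless of anyone's role, Isla's statement is true, so Isla is a knight.
Consider Divya. Suppose Divya is a knight.
Then whichever role Uma has, Uma's statement has the wrong truth value — contradiction.
So Divya is a knave.
With that fixed, Uma's statement is true, so Uma is a knight.
Consider Alice. Suppose Alice is a knight.
Then no assignment of the remaining roles makes every statement match its speaker's type — contradiction.
So Alice is a knave.
Consider Jing. Suppose Jing is a knave.
Then whichever role Sven has, Sven's statement has the wrong truth value — contradiction.
So Jing is a knight.
Consider Sven. Suppose Sven is a knave.
Then Alice's statement comes out true, contradicting Alice being a knave.
So Sven is a knight.

Divya: knave, Uma: knight, Alice: knave, Jing: knight, Isla: knight, Sven: knight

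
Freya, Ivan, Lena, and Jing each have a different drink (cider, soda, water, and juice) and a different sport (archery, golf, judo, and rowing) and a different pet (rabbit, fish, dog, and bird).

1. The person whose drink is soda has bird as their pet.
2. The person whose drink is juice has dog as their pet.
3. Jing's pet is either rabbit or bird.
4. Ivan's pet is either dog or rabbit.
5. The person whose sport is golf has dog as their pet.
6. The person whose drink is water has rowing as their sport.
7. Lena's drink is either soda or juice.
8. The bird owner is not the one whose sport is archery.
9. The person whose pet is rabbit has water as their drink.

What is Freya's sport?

archery

With clues 1–7, golf is impossible for Freya's sport.
With clues 1–8, judo is impossible for Freya's sport.
With clues 1–9, rowing is impossible for Freya's sport.
That leaves archery.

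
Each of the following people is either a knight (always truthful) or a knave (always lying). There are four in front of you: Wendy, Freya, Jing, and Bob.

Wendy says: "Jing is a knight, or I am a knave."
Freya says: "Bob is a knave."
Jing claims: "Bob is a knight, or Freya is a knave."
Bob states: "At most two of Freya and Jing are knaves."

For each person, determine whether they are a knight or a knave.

Regardless of anyone's role, Bob's statement is true, so Bob is a knight.
With that fixed, Freya's statement is false, so Freya is a knave.
With that fixed, Jing's statement is true, so Jing is a knight.
With that fixed, Wendy's statement is true, so Wendy is a knight.

Wendy: knight, Freya: knave, Jing: knight, Bob: knight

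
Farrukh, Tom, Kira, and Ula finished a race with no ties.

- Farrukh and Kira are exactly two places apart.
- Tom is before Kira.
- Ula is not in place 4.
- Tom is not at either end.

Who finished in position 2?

With clues 1–2, Ula is ruled out for place 2.
With clues 1–3, Tom is ruled out for place 2.
With clues 1–4, Kira is ruled out for place 2.
So place 2 is Farrukh.

Farrukh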